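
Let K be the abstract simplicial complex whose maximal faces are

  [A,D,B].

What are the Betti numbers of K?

Fix the vertex order A < B < D and write every simplex with vertices in increasing order. Then dim K = 2 and the simplices of K are:

  0-simplices (3): A, B, D
  1-simplices (3): AB, AD, BD
  2-simplices (1): ABD

giving chain groups C_0 ≅ Z^3, C_1 ≅ Z^3, C_2 ≅ Z^1.

∂_1: C_1 → C_0 is given by ∂[p,q] = [q] − [p]. For instance
  ∂AB = B − A.
The 3×3 boundary matrix has rank 2 and Smith normal form diag(1,1).

∂_2: C_2 → C_1 sends each 2-simplex [p,q,r] to [q,r] − [p,r] + [p,q]. For instance
  ∂ABD = BD − AD + AB.
This gives a 3×1 integer matrix of rank 1; reducing to Smith normal form yields diagonal entries (1).

Computing H_k = (kernel of ∂_k) / (image of ∂_{k+1}):

  H_0: rank C_0 − rank ∂_1 = 3 − 2 = 1, and the invariant factors of ∂_1 are all 1, so H_0 = Z.
  H_1: rank ker ∂_1 − rank ∂_2 = (3 − 2) − 1 = 0, and the invariant factors of ∂_2 are all 1, so H_1 = 0.
  H_2: rank ker ∂_2 − rank ∂_3 = (1 − 1) − 0 = 0, and there is no ∂_3, so H_2 = 0.

As a check, the Euler characteristic is 3 − 3 + 1 = 1, which agrees with 1 − 0 + 0 = 1.

Hence the Betti numbers are b_0 = 1, b_1 = 0, b_2 = 0.

b_0 = 1, b_1 = 0, b_2 = 0.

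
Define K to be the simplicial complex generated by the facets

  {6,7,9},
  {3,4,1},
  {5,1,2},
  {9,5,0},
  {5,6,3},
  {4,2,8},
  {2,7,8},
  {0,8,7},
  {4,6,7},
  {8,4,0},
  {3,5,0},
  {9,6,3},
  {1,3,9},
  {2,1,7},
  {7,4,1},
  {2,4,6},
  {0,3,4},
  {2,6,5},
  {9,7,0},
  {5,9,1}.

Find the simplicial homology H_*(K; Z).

Fix the vertex order 0 < 1 < 2 < 3 < 4 < 5 < 6 < 7 < 8 < 9 and write every simplex with vertices in increasing order. Then dim K = 2 and the simplices of K are:

  0-simplices (10): [0], [1], [2], [3], [4], [5], [6], [7], [8], [9]
  1-simplices (30): (30 of them)
  2-simplices (20): (20 of them)

so the chain groups are C_0 ≅ Z^10, C_1 ≅ Z^30, C_2 ≅ Z^20.

Boundary ∂_1: C_1 → C_0 sends each edge [p,q] (with p < q) to q − p.
The resulting 10×30 matrix has rank 9, and its Smith normal form has invariant factors (1,1,1,1,1,1,1,1,1).

∂_2: C_2 → C_1 maps a triangle to the signed sum of its edges. For instance
  ∂[0,3,5] = [3,5] − [0,5] + [0,3],
  ∂[2,4,8] = [4,8] − [2,8] + [2,4].
The 30×20 boundary matrix has rank 20 and Smith normal form diag(1,1,1,1,1,1,1,1,1,1,1,1,1,1,1,1,1,1,1,2).

Now H_k = ker ∂_k / im ∂_{k+1}, so:

  H_0: rank C_0 − rank ∂_1 = 10 − 9 = 1, and the invariant factors of ∂_1 are all 1, so H_0 ≅ Z.
  H_1: rank ker ∂_1 − rank ∂_2 = (30 − 9) − 20 = 1, and ∂_2 has invariant factor 2 > 1, so H_1 ≅ Z ⊕ Z/2.
  H_2: rank ker ∂_2 − rank ∂_3 = (20 − 20) − 0 = 0, and there is no ∂_3, so H_2 ≅ 0.

As a check, the Euler characteristic is 10 − 30 + 20 = 0, which agrees with 1 − 1 + 0 = 0.
(K is a triangulation of the Klein bottle.)

H_0 ≅ Z,  H_1 ≅ Z ⊕ Z/2,  H_2 = 0.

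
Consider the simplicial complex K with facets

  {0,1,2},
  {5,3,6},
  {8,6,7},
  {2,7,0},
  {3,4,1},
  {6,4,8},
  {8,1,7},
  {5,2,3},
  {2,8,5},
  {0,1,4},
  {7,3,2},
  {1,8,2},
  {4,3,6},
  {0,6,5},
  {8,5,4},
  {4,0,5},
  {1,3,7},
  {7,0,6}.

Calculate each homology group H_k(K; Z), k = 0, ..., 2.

Fix the vertex order 0 < 1 < 2 < 3 < 4 < 5 < 6 < 7 < 8 and write every simplex with vertices in increasing order. Then dim K = 2 and the simplices of K are:

  0-simplices (9): [0], [1], [2], [3], [4], [5], [6], [7], [8]
  1-simplices (27): (27 of them)
  2-simplices (18): [0,1,2], [0,1,4], [0,2,7], [0,4,5], [0,5,6], [0,6,7], [1,2,8], [1,3,4], [1,3,7], [1,7,8], [2,3,5], [2,3,7], [2,5,8], [3,4,6], [3,5,6], [4,5,8], [4,6,8], [6,7,8]

Hence C_0 ≅ Z^9, C_1 ≅ Z^27, C_2 ≅ Z^18.

The boundary map ∂_1: C_1 → C_0 maps an edge to its endpoints' difference, ∂[p,q] = q − p.
As a 9×27 matrix over Z this has rank 8, with invariant factors (1,1,1,1,1,1,1,1).

The boundary map ∂_2: C_2 → C_1 sends each 2-simplex [p,q,r] to [q,r] − [p,r] + [p,q]. For instance
  ∂[4,5,8] = [5,8] − [4,8] + [4,5],
  ∂[0,4,5] = [4,5] − [0,5] + [0,4].
The 27×18 boundary matrix has rank 18 and Smith normal form diag(1,1,1,1,1,1,1,1,1,1,1,1,1,1,1,1,1,2).

Computing H_k = (kernel of ∂_k) / (image of ∂_{k+1}):

  H_0: rank C_0 − rank ∂_1 = 9 − 8 = 1, and the invariant factors of ∂_1 are all 1, so H_0 ≅ Z.
  H_1: rank ker ∂_1 − rank ∂_2 = (27 − 8) − 18 = 1, and ∂_2 has invariant factor 2 > 1, so H_1 ≅ Z ⊕ Z/2.
  H_2: rank ker ∂_2 − rank ∂_3 = (18 − 18) − 0 = 0, and there is no ∂_3, so H_2 ≅ 0.

(K is a triangulation of the Klein bottle.)

H_0 ≅ Z,  H_1 ≅ Z ⊕ Z/2,  H_2 = 0.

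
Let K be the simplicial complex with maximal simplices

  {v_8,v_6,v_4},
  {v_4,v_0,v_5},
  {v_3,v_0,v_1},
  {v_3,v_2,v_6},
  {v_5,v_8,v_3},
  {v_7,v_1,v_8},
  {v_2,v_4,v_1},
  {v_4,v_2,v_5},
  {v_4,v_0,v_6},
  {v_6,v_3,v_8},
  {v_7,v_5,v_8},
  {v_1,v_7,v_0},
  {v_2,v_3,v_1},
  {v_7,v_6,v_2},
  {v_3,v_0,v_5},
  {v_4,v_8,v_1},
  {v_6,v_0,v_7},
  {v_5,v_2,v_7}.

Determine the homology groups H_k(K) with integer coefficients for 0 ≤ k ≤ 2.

H_0 ≅ Z,  H_1 ≅ Z^2,  H_2 ≅ Z.

Take the total order v_0 < v_1 < v_2 < v_3 < v_4 < v_5 < v_6 < v_7 < v_8 on the vertex set. Then K (dimension 2) consists of the simplices:

  0-simplices (9): [v_0], [v_1], [v_2], [v_3], [v_4], [v_5], [v_6], [v_7], [v_8]
  1-simplices (27): (27 of them)
  2-simplices (18): (18 of them)

giving chain groups C_0 ≅ Z^9, C_1 ≅ Z^27, C_2 ≅ Z^18.

∂_1: C_1 → C_0 sends each edge [p,q] (with p < q) to q − p.
As a 9×27 matrix over Z this has rank 8, with invariant factors (1,1,1,1,1,1,1,1).

∂_2: C_2 → C_1 maps a triangle to the signed sum of its edges. For instance
  ∂[v_4,v_6,v_8] = [v_6,v_8] − [v_4,v_8] + [v_4,v_6],
  ∂[v_0,v_3,v_5] = [v_3,v_5] − [v_0,v_5] + [v_0,v_3].
The resulting 27×18 matrix has rank 17, and its Smith normal form has invariant factors (1,1,1,1,1,1,1,1,1,1,1,1,1,1,1,1,1).

Now H_k = ker ∂_k / im ∂_{k+1}, so:

  H_0: rank C_0 − rank ∂_1 = 9 − 8 = 1, and the invariant factors of ∂_1 are all 1, so H_0 = Z.
  H_1: rank ker ∂_1 − rank ∂_2 = (27 − 8) − 17 = 2, and the invariant factors of ∂_2 are all 1, so H_1 = Z^2.
  H_2: rank ker ∂_2 − rank ∂_3 = (18 − 17) − 0 = 1, and there is no ∂_3, so H_2 = Z.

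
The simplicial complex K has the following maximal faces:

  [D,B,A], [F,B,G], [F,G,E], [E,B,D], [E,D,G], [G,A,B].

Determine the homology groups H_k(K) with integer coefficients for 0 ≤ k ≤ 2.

Fix the vertex order A < B < D < E < F < G and write every simplex with vertices in increasing order. Then dim K = 2 and the simplices of K are:

  0-simplices (6): A, B, D, E, F, G
  1-simplices (12): AB, AD, AG, BD, BE, BF, BG, DE, DG, EF, EG, FG
  2-simplices (6): ABD, ABG, BDE, BFG, DEG, EFG

so the chain groups are C_0 ≅ Z^6, C_1 ≅ Z^12, C_2 ≅ Z^6.

∂_1: C_1 → C_0 is given by ∂[p,q] = [q] − [p]. For instance
  ∂AG = G − A.
The 6×12 boundary matrix has rank 5 and Smith normal form diag(1,1,1,1,1).

Boundary ∂_2: C_2 → C_1 sends each 2-simplex [p,q,r] to [q,r] − [p,r] + [p,q]. For instance
  ∂BFG = FG − BG + BF,
  ∂EFG = FG − EG + EF.
The resulting 12×6 matrix has rank 6, and its Smith normal form has invariant factors (1,1,1,1,1,1).

Now H_k = ker ∂_k / im ∂_{k+1}, so:

  H_0: rank C_0 − rank ∂_1 = 6 − 5 = 1, and the invariant factors of ∂_1 are all 1, so H_0 = Z.
  H_1: rank ker ∂_1 − rank ∂_2 = (12 − 5) − 6 = 1, and the invariant factors of ∂_2 are all 1, so H_1 = Z.
  H_2: rank ker ∂_2 − rank ∂_3 = (6 − 6) − 0 = 0, and there is no ∂_3, so H_2 = 0.

H_0 = Z,  H_1 = Z,  H_2 = 0.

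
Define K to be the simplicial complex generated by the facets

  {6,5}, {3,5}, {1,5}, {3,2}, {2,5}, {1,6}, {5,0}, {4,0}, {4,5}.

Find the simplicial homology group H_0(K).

Fix the vertex order 0 < 1 < 2 < 3 < 4 < 5 < 6 and write every simplex with vertices in increasing order. Then dim K = 1 and the simplices of K are:

  0-simplices (7): [0], [1], [2], [3], [4], [5], [6]
  1-simplices (9): [0,4], [0,5], [1,5], [1,6], [2,3], [2,5], [3,5], [4,5], [5,6]

so the chain groups are C_0 ≅ Z^7, C_1 ≅ Z^9.

∂_1: C_1 → C_0 sends each edge [p,q] (with p < q) to q − p. For instance
  ∂[1,6] = [6] − [1].
As a 7×9 matrix over Z this has rank 6, with invariant factors (1,1,1,1,1,1).

Reading off H_k = ker ∂_k / im ∂_{k+1}:

  H_0: rank C_0 − rank ∂_1 = 7 − 6 = 1, and the invariant factors of ∂_1 are all 1, so H_0 ≅ Z.

(K is a triangulation of a wedge of 3 circles.)

H_0 = Z.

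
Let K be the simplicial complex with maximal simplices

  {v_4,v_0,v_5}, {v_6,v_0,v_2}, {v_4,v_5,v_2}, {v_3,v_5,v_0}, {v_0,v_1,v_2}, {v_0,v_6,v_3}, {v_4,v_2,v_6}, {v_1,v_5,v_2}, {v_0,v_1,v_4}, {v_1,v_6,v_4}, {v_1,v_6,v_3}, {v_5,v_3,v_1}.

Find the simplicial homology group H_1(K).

Fix the vertex order v_0 < v_1 < v_2 < v_3 < v_4 < v_5 < v_6 and write every simplex with vertices in increasing order. Then dim K = 2 and the simplices of K are:

  0-simplices (7): [v_0], [v_1], [v_2], [v_3], [v_4], [v_5], [v_6]
  1-simplices (18): (18 of them)
  2-simplices (12): (12 of them)

giving chain groups C_0 ≅ Z^7, C_1 ≅ Z^18, C_2 ≅ Z^12.

∂_1: C_1 → C_0 sends each edge [p,q] (with p < q) to q − p.
As a 7×18 matrix over Z this has rank 6, with invariant factors (1,1,1,1,1,1).

The boundary map ∂_2: C_2 → C_1 maps a triangle to the signed sum of its edges. For instance
  ∂[v_0,v_1,v_4] = [v_1,v_4] − [v_0,v_4] + [v_0,v_1],
  ∂[v_0,v_3,v_6] = [v_3,v_6] − [v_0,v_6] + [v_0,v_3].
This gives a 18×12 integer matrix of rank 12; reducing to Smith normal form yields diagonal entries (1,1,1,1,1,1,1,1,1,1,1,2).

Reading off H_k = ker ∂_k / im ∂_{k+1}:

  H_1: rank ker ∂_1 − rank ∂_2 = (18 − 6) − 12 = 0, and ∂_2 has invariant factor 2 > 1, so H_1 = Z/2.

H_1 = Z/2.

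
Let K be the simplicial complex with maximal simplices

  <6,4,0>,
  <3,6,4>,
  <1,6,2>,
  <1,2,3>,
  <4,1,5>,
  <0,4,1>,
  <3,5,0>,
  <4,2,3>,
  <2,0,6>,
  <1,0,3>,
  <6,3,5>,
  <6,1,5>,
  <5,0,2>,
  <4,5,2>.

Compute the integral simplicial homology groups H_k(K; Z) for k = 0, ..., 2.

H_0 = Z,  H_1 = Z^2,  H_2 = Z.

We work with the vertex ordering 0 < 1 < 2 < 3 < 4 < 5 < 6. The simplices of K, each written with vertices in increasing order, are:

  0-simplices (7): [0], [1], [2], [3], [4], [5], [6]
  1-simplices (21): [0,1], [0,2], [0,3], [0,4], [0,5], [0,6], [1,2], [1,3], [1,4], [1,5], [1,6], [2,3], [2,4], [2,5], [2,6], [3,4], [3,5], [3,6], [4,5], [4,6], [5,6]
  2-simplices (14): [0,1,3], [0,1,4], [0,2,5], [0,2,6], [0,3,5], [0,4,6], [1,2,3], [1,2,6], [1,4,5], [1,5,6], [2,3,4], [2,4,5], [3,4,6], [3,5,6]

so the chain groups are C_0 ≅ Z^7, C_1 ≅ Z^21, C_2 ≅ Z^14.

∂_1: C_1 → C_0 maps an edge to its endpoints' difference, ∂[p,q] = q − p. For instance
  ∂[1,3] = [3] − [1].
The 7×21 boundary matrix has rank 6 and Smith normal form diag(1,1,1,1,1,1).

The boundary map ∂_2: C_2 → C_1 acts by ∂[p,q,r] = [q,r] − [p,r] + [p,q]. For instance
  ∂[1,2,3] = [2,3] − [1,3] + [1,2],
  ∂[2,3,4] = [3,4] − [2,4] + [2,3].
The 21×14 boundary matrix has rank 13 and Smith normal form diag(1,1,1,1,1,1,1,1,1,1,1,1,1).

Reading off H_k = ker ∂_k / im ∂_{k+1}:

  H_0: rank C_0 − rank ∂_1 = 7 − 6 = 1, and the invariant factors of ∂_1 are all 1, so H_0 ≅ Z.
  H_1: rank ker ∂_1 − rank ∂_2 = (21 − 6) − 13 = 2, and the invariant factors of ∂_2 are all 1, so H_1 ≅ Z^2.
  H_2: rank ker ∂_2 − rank ∂_3 = (14 − 13) − 0 = 1, and there is no ∂_3, so H_2 ≅ Z.

As a check, the Euler characteristic is 7 − 21 + 14 = 0, which agrees with 1 − 2 + 1 = 0.
(K is a triangulation of the torus T^2.)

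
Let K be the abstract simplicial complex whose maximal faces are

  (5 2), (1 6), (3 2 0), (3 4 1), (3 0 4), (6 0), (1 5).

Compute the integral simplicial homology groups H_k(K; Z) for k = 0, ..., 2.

Order the vertices as 0 < 1 < 2 < 3 < 4 < 5 < 6. Listing each simplex with vertices in this order, K has dimension 2 with simplices:

  0-simplices (7): [0], [1], [2], [3], [4], [5], [6]
  1-simplices (11): [0,2], [0,3], [0,4], [0,6], [1,3], [1,4], [1,5], [1,6], [2,3], [2,5], [3,4]
  2-simplices (3): [0,2,3], [0,3,4], [1,3,4]

so the chain groups are C_0 ≅ Z^7, C_1 ≅ Z^11, C_2 ≅ Z^3.

∂_1: C_1 → C_0 maps an edge to its endpoints' difference, ∂[p,q] = q − p. For instance
  ∂[0,2] = [2] − [0].
As a 7×11 matrix over Z this has rank 6, with invariant factors (1,1,1,1,1,1).

The boundary map ∂_2: C_2 → C_1 maps a triangle to the signed sum of its edges. For instance
  ∂[0,3,4] = [3,4] − [0,4] + [0,3],
  ∂[1,3,4] = [3,4] − [1,4] + [1,3].
This gives a 11×3 integer matrix of rank 3; reducing to Smith normal form yields diagonal entries (1,1,1).

Computing H_k = (kernel of ∂_k) / (image of ∂_{k+1}):

  H_0: rank C_0 − rank ∂_1 = 7 − 6 = 1, and the invariant factors of ∂_1 are all 1, so H_0 = Z.
  H_1: rank ker ∂_1 − rank ∂_2 = (11 − 6) − 3 = 2, and the invariant factors of ∂_2 are all 1, so H_1 = Z^2.
  H_2: rank ker ∂_2 − rank ∂_3 = (3 − 3) − 0 = 0, and there is no ∂_3, so H_2 = 0.

As a check, the Euler characteristic is 7 − 11 + 3 = -1, which agrees with 1 − 2 + 0 = -1.

H_0 ≅ Z,  H_1 ≅ Z^2,  H_2 = 0.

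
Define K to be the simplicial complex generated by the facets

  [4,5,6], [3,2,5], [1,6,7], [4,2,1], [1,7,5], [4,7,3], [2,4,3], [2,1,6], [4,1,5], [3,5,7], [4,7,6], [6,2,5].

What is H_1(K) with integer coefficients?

H_1 = Z/2.

We work with the vertex ordering 1 < 2 < 3 < 4 < 5 < 6 < 7. The simplices of K, each written with vertices in increasing order, are:

  0-simplices (7): [1], [2], [3], [4], [5], [6], [7]
  1-simplices (18): [1,2], [1,4], [1,5], [1,6], [1,7], [2,3], [2,4], [2,5], [2,6], [3,4], [3,5], [3,7], [4,5], [4,6], [4,7], [5,6], [5,7], [6,7]
  2-simplices (12): [1,2,4], [1,2,6], [1,4,5], [1,5,7], [1,6,7], [2,3,4], [2,3,5], [2,5,6], [3,4,7], [3,5,7], [4,5,6], [4,6,7]

so the chain groups are C_0 ≅ Z^7, C_1 ≅ Z^18, C_2 ≅ Z^12.

The boundary map ∂_1: C_1 → C_0 sends each edge [p,q] (with p < q) to q − p. For instance
  ∂[3,4] = [4] − [3].
The 7×18 boundary matrix has rank 6 and Smith normal form diag(1,1,1,1,1,1).

Boundary ∂_2: C_2 → C_1 maps a triangle to the signed sum of its edges. For instance
  ∂[4,5,6] = [5,6] − [4,6] + [4,5],
  ∂[2,5,6] = [5,6] − [2,6] + [2,5].
This gives a 18×12 integer matrix of rank 12; reducing to Smith normal form yields diagonal entries (1,1,1,1,1,1,1,1,1,1,1,2).

Now H_k = ker ∂_k / im ∂_{k+1}, so:

  H_1: rank ker ∂_1 − rank ∂_2 = (18 − 6) − 12 = 0, and ∂_2 has invariant factor 2 > 1, so H_1 ≅ Z/2.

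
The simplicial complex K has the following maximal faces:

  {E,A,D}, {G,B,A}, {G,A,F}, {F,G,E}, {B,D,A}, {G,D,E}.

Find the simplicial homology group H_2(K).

H_2 = 0.

We work with the vertex ordering A < B < D < E < F < G. The simplices of K, each written with vertices in increasing order, are:

  0-simplices (6): A, B, D, E, F, G
  1-simplices (12): AB, AD, AE, AF, AG, BD, BG, DE, DG, EF, EG, FG
  2-simplices (6): ABD, ABG, ADE, AFG, DEG, EFG

so the chain groups are C_0 ≅ Z^6, C_1 ≅ Z^12, C_2 ≅ Z^6.

∂_1: C_1 → C_0 maps an edge to its endpoints' difference, ∂[p,q] = q − p.
This gives a 6×12 integer matrix of rank 5; reducing to Smith normal form yields diagonal entries (1,1,1,1,1).

∂_2: C_2 → C_1 acts by ∂[p,q,r] = [q,r] − [p,r] + [p,q]. For instance
  ∂EFG = FG − EG + EF,
  ∂AFG = FG − AG + AF.
The resulting 12×6 matrix has rank 6, and its Smith normal form has invariant factors (1,1,1,1,1,1).

Computing H_k = (kernel of ∂_k) / (image of ∂_{k+1}):

  H_2: rank ker ∂_2 − rank ∂_3 = (6 − 6) − 0 = 0, and there is no ∂_3, so H_2 = 0.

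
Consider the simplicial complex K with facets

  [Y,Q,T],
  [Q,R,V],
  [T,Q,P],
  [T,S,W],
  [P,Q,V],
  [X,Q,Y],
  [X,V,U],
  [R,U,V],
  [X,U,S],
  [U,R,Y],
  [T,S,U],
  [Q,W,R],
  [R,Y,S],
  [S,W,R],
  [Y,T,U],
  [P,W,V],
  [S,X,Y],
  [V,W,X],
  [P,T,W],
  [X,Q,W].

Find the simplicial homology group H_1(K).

Fix the vertex order P < Q < R < S < T < U < V < W < X < Y and write every simplex with vertices in increasing order. Then dim K = 2 and the simplices of K are:

  0-simplices (10): P, Q, R, S, T, U, V, W, X, Y
  1-simplices (30): PQ, PT, PV, PW, QR, QT, QV, QW, QX, QY, RS, RU, RV, RW, RY, ST, SU, SW, SX, SY, TU, TW, TY, UV, UX, UY, VW, VX, WX, XY
  2-simplices (20): PQT, PQV, PTW, PVW, QRV, QRW, QTY, QWX, QXY, RSW, RSY, RUV, RUY, STU, STW, SUX, SXY, TUY, UVX, VWX

Hence C_0 ≅ Z^10, C_1 ≅ Z^30, C_2 ≅ Z^20.

Boundary ∂_1: C_1 → C_0 maps an edge to its endpoints' difference, ∂[p,q] = q − p.
The resulting 10×30 matrix has rank 9, and its Smith normal form has invariant factors (1,1,1,1,1,1,1,1,1).

The boundary map ∂_2: C_2 → C_1 acts by ∂[p,q,r] = [q,r] − [p,r] + [p,q]. For instance
  ∂VWX = WX − VX + VW,
  ∂TUY = UY − TY + TU.
The resulting 30×20 matrix has rank 20, and its Smith normal form has invariant factors (1,1,1,1,1,1,1,1,1,1,1,1,1,1,1,1,1,1,1,2).

From H_k ≅ ker(∂_k) / im(∂_{k+1}) we obtain:

  H_1: rank ker ∂_1 − rank ∂_2 = (30 − 9) − 20 = 1, and ∂_2 has invariant factor 2 > 1, so H_1 = Z × Z/2.

(K is a triangulation of the Klein bottle.)

H_1 = Z × Z/2.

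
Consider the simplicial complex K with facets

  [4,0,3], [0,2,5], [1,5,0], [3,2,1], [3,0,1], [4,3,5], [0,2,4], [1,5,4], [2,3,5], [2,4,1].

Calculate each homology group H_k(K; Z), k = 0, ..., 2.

H_0 ≅ Z,  H_1 ≅ Z/2Z,  H_2 = 0.

Order the vertices as 0 < 1 < 2 < 3 < 4 < 5. Listing each simplex with vertices in this order, K has dimension 2 with simplices:

  0-simplices (6): [0], [1], [2], [3], [4], [5]
  1-simplices (15): [0,1], [0,2], [0,3], [0,4], [0,5], [1,2], [1,3], [1,4], [1,5], [2,3], [2,4], [2,5], [3,4], [3,5], [4,5]
  2-simplices (10): [0,1,3], [0,1,5], [0,2,4], [0,2,5], [0,3,4], [1,2,3], [1,2,4], [1,4,5], [2,3,5], [3,4,5]

Hence C_0 ≅ Z^6, C_1 ≅ Z^15, C_2 ≅ Z^10.

∂_1: C_1 → C_0 maps an edge to its endpoints' difference, ∂[p,q] = q − p.
The 6×15 boundary matrix has rank 5 and Smith normal form diag(1,1,1,1,1).

Boundary ∂_2: C_2 → C_1 sends each 2-simplex [p,q,r] to [q,r] − [p,r] + [p,q]. For instance
  ∂[0,1,3] = [1,3] − [0,3] + [0,1],
  ∂[2,3,5] = [3,5] − [2,5] + [2,3].
The resulting 15×10 matrix has rank 10, and its Smith normal form has invariant factors (1,1,1,1,1,1,1,1,1,2).

Now H_k = ker ∂_k / im ∂_{k+1}, so:

  H_0: rank C_0 − rank ∂_1 = 6 − 5 = 1, and the invariant factors of ∂_1 are all 1, so H_0 ≅ Z.
  H_1: rank ker ∂_1 − rank ∂_2 = (15 − 5) − 10 = 0, and ∂_2 has invariant factor 2 > 1, so H_1 ≅ Z/2Z.
  H_2: rank ker ∂_2 − rank ∂_3 = (10 − 10) − 0 = 0, and there is no ∂_3, so H_2 ≅ 0.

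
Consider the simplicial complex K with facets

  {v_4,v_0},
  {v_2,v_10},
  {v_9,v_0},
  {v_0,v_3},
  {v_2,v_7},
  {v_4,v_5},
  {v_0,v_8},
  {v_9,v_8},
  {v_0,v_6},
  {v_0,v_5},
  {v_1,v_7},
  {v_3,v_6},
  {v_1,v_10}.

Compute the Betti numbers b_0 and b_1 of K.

Fix the vertex order v_0 < v_1 < v_2 < v_3 < v_4 < v_5 < v_6 < v_7 < v_8 < v_9 < v_10 and write every simplex with vertices in increasing order. Then dim K = 1 and the simplices of K are:

  0-simplices (11): [v_0], [v_1], [v_2], [v_3], [v_4], [v_5], [v_6], [v_7], [v_8], [v_9], [v_10]
  1-simplices (13): [v_0,v_3], [v_0,v_4], [v_0,v_5], [v_0,v_6], [v_0,v_8], [v_0,v_9], [v_1,v_7], [v_1,v_10], [v_2,v_7], [v_2,v_10], [v_3,v_6], [v_4,v_5], [v_8,v_9]

Hence C_0 ≅ Z^11, C_1 ≅ Z^13.

Boundary ∂_1: C_1 → C_0 maps an edge to its endpoints' difference, ∂[p,q] = q − p. For instance
  ∂[v_3,v_6] = [v_6] − [v_3].
This gives a 11×13 integer matrix of rank 9; reducing to Smith normal form yields diagonal entries (1,1,1,1,1,1,1,1,1).

Reading off H_k = ker ∂_k / im ∂_{k+1}:

  H_0: rank C_0 − rank ∂_1 = 11 − 9 = 2, and the invariant factors of ∂_1 are all 1, so H_0 ≅ Z^2.
  H_1: rank ker ∂_1 − rank ∂_2 = (13 − 9) − 0 = 4, and there is no ∂_2, so H_1 ≅ Z^4.

As a check, the Euler characteristic is 11 − 13 = -2, which agrees with 2 − 4 = -2.

Hence the Betti numbers are b_0 = 2, b_1 = 4.

b_0 = 2, b_1 = 4.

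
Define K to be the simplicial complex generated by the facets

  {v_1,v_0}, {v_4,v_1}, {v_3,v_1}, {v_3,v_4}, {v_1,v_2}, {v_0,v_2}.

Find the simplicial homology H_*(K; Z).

H_0 ≅ Z,  H_1 ≅ Z^2.

Take the total order v_0 < v_1 < v_2 < v_3 < v_4 on the vertex set. Then K (dimension 1) consists of the simplices:

  0-simplices (5): [v_0], [v_1], [v_2], [v_3], [v_4]
  1-simplices (6): [v_0,v_1], [v_0,v_2], [v_1,v_2], [v_1,v_3], [v_1,v_4], [v_3,v_4]

giving chain groups C_0 ≅ Z^5, C_1 ≅ Z^6.

The boundary map ∂_1: C_1 → C_0 sends each edge [p,q] (with p < q) to q − p. For instance
  ∂[v_0,v_2] = [v_2] − [v_0].
As a 5×6 matrix over Z this has rank 4, with invariant factors (1,1,1,1).

Computing H_k = (kernel of ∂_k) / (image of ∂_{k+1}):

  H_0: rank C_0 − rank ∂_1 = 5 − 4 = 1, and the invariant factors of ∂_1 are all 1, so H_0 ≅ Z.
  H_1: rank ker ∂_1 − rank ∂_2 = (6 − 4) − 0 = 2, and there is no ∂_2, so H_1 ≅ Z^2.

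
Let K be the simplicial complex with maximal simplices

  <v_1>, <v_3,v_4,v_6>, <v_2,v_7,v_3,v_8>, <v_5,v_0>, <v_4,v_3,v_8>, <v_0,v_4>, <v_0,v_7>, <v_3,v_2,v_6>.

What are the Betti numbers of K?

Order the vertices as v_0 < v_1 < v_2 < v_3 < v_4 < v_5 < v_6 < v_7 < v_8. Listing each simplex with vertices in this order, K has dimension 3 with simplices:

  0-simplices (9): [v_0], [v_1], [v_2], [v_3], [v_4], [v_5], [v_6], [v_7], [v_8]
  1-simplices (14): [v_0,v_4], [v_0,v_5], [v_0,v_7], [v_2,v_3], [v_2,v_6], [v_2,v_7], [v_2,v_8], [v_3,v_4], [v_3,v_6], [v_3,v_7], [v_3,v_8], [v_4,v_6], [v_4,v_8], [v_7,v_8]
  2-simplices (7): [v_2,v_3,v_6], [v_2,v_3,v_7], [v_2,v_3,v_8], [v_2,v_7,v_8], [v_3,v_4,v_6], [v_3,v_4,v_8], [v_3,v_7,v_8]
  3-simplices (1): [v_2,v_3,v_7,v_8]

so the chain groups are C_0 ≅ Z^9, C_1 ≅ Z^14, C_2 ≅ Z^7, C_3 ≅ Z^1.

Boundary ∂_1: C_1 → C_0 maps an edge to its endpoints' difference, ∂[p,q] = q − p. For instance
  ∂[v_0,v_7] = [v_7] − [v_0].
This gives a 9×14 integer matrix of rank 7; reducing to Smith normal form yields diagonal entries (1,1,1,1,1,1,1).

Boundary ∂_2: C_2 → C_1 sends each 2-simplex [p,q,r] to [q,r] − [p,r] + [p,q]. For instance
  ∂[v_3,v_4,v_8] = [v_4,v_8] − [v_3,v_8] + [v_3,v_4],
  ∂[v_2,v_3,v_7] = [v_3,v_7] − [v_2,v_7] + [v_2,v_3].
The resulting 14×7 matrix has rank 6, and its Smith normal form has invariant factors (1,1,1,1,1,1).

Boundary ∂_3: C_3 → C_2 sends each 3-simplex σ to the alternating sum Σ_i (−1)^i (σ with its i-th vertex removed). For instance
  ∂[v_2,v_3,v_7,v_8] = [v_3,v_7,v_8] − [v_2,v_7,v_8] + [v_2,v_3,v_8] − [v_2,v_3,v_7].
As a 7×1 matrix over Z this has rank 1, with invariant factors (1).

From H_k ≅ ker(∂_k) / im(∂_{k+1}) we obtain:

  H_0: rank C_0 − rank ∂_1 = 9 − 7 = 2, and the invariant factors of ∂_1 are all 1, so H_0 = Z^2.
  H_1: rank ker ∂_1 − rank ∂_2 = (14 − 7) − 6 = 1, and the invariant factors of ∂_2 are all 1, so H_1 = Z.
  H_2: rank ker ∂_2 − rank ∂_3 = (7 − 6) − 1 = 0, and the invariant factors of ∂_3 are all 1, so H_2 = 0.
  H_3: rank ker ∂_3 − rank ∂_4 = (1 − 1) − 0 = 0, and there is no ∂_4, so H_3 = 0.

Hence the Betti numbers are b_0 = 2, b_1 = 1, b_2 = 0, b_3 = 0.

b_0 = 2, b_1 = 1, b_2 = 0, b_3 = 0.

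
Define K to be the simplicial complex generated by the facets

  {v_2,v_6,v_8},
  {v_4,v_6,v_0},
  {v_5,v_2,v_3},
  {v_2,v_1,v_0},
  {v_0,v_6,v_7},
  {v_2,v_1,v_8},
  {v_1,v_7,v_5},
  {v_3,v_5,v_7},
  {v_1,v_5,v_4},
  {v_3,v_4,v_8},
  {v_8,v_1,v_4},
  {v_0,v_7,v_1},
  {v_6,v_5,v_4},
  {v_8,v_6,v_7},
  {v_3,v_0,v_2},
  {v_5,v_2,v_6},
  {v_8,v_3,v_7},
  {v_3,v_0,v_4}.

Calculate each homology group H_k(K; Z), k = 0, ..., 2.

H_0 = Z,  H_1 = Z^2,  H_2 = Z.

Order the vertices as v_0 < v_1 < v_2 < v_3 < v_4 < v_5 < v_6 < v_7 < v_8. Listing each simplex with vertices in this order, K has dimension 2 with simplices:

  0-simplices (9): [v_0], [v_1], [v_2], [v_3], [v_4], [v_5], [v_6], [v_7], [v_8]
  1-simplices (27): (27 of them)
  2-simplices (18): (18 of them)

giving chain groups C_0 ≅ Z^9, C_1 ≅ Z^27, C_2 ≅ Z^18.

The boundary map ∂_1: C_1 → C_0 maps an edge to its endpoints' difference, ∂[p,q] = q − p. For instance
  ∂[v_0,v_1] = [v_1] − [v_0].
As a 9×27 matrix over Z this has rank 8, with invariant factors (1,1,1,1,1,1,1,1).

The boundary map ∂_2: C_2 → C_1 acts by ∂[p,q,r] = [q,r] − [p,r] + [p,q]. For instance
  ∂[v_1,v_2,v_8] = [v_2,v_8] − [v_1,v_8] + [v_1,v_2],
  ∂[v_6,v_7,v_8] = [v_7,v_8] − [v_6,v_8] + [v_6,v_7].
The 27×18 boundary matrix has rank 17 and Smith normal form diag(1,1,1,1,1,1,1,1,1,1,1,1,1,1,1,1,1).

Computing H_k = (kernel of ∂_k) / (image of ∂_{k+1}):

  H_0: rank C_0 − rank ∂_1 = 9 − 8 = 1, and the invariant factors of ∂_1 are all 1, so H_0 ≅ Z.
  H_1: rank ker ∂_1 − rank ∂_2 = (27 − 8) − 17 = 2, and the invariant factors of ∂_2 are all 1, so H_1 ≅ Z^2.
  H_2: rank ker ∂_2 − rank ∂_3 = (18 − 17) − 0 = 1, and there is no ∂_3, so H_2 ≅ Z.

As a check, the Euler characteristic is 9 − 27 + 18 = 0, which agrees with 1 − 2 + 1 = 0.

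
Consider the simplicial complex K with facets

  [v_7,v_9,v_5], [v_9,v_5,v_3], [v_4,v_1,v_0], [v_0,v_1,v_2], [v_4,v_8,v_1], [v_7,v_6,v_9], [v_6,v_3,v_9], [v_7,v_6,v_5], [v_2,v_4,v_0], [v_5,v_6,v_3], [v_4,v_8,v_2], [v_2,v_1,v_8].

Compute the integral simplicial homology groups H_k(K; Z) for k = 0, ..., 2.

Order the vertices as v_0 < v_1 < v_2 < v_3 < v_4 < v_5 < v_6 < v_7 < v_8 < v_9. Listing each simplex with vertices in this order, K has dimension 2 with simplices:

  0-simplices (10): [v_0], [v_1], [v_2], [v_3], [v_4], [v_5], [v_6], [v_7], [v_8], [v_9]
  1-simplices (18): (18 of them)
  2-simplices (12): (12 of them)

giving chain groups C_0 ≅ Z^10, C_1 ≅ Z^18, C_2 ≅ Z^12.

Boundary ∂_1: C_1 → C_0 sends each edge [p,q] (with p < q) to q − p. For instance
  ∂[v_1,v_4] = [v_4] − [v_1].
The resulting 10×18 matrix has rank 8, and its Smith normal form has invariant factors (1,1,1,1,1,1,1,1).

∂_2: C_2 → C_1 acts by ∂[p,q,r] = [q,r] − [p,r] + [p,q]. For instance
  ∂[v_1,v_2,v_8] = [v_2,v_8] − [v_1,v_8] + [v_1,v_2],
  ∂[v_0,v_2,v_4] = [v_2,v_4] − [v_0,v_4] + [v_0,v_2].
As a 18×12 matrix over Z this has rank 10, with invariant factors (1,1,1,1,1,1,1,1,1,1).

Reading off H_k = ker ∂_k / im ∂_{k+1}:

  H_0: rank C_0 − rank ∂_1 = 10 − 8 = 2, and the invariant factors of ∂_1 are all 1, so H_0 = Z^2.
  H_1: rank ker ∂_1 − rank ∂_2 = (18 − 8) − 10 = 0, and the invariant factors of ∂_2 are all 1, so H_1 = 0.
  H_2: rank ker ∂_2 − rank ∂_3 = (12 − 10) − 0 = 2, and there is no ∂_3, so H_2 = Z^2.

As a check, the Euler characteristic is 10 − 18 + 12 = 4, which agrees with 2 − 0 + 2 = 4.

H_0 ≅ Z^2,  H_1 = 0,  H_2 ≅ Z^2.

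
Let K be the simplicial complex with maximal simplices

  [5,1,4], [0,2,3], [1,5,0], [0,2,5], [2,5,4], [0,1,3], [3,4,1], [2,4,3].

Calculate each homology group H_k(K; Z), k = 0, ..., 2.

H_0 ≅ Z,  H_1 = 0,  H_2 ≅ Z.

We work with the vertex ordering 0 < 1 < 2 < 3 < 4 < 5. The simplices of K, each written with vertices in increasing order, are:

  0-simplices (6): [0], [1], [2], [3], [4], [5]
  1-simplices (12): [0,1], [0,2], [0,3], [0,5], [1,3], [1,4], [1,5], [2,3], [2,4], [2,5], [3,4], [4,5]
  2-simplices (8): [0,1,3], [0,1,5], [0,2,3], [0,2,5], [1,3,4], [1,4,5], [2,3,4], [2,4,5]

so the chain groups are C_0 ≅ Z^6, C_1 ≅ Z^12, C_2 ≅ Z^8.

Boundary ∂_1: C_1 → C_0 sends each edge [p,q] (with p < q) to q − p. For instance
  ∂[1,5] = [5] − [1].
The 6×12 boundary matrix has rank 5 and Smith normal form diag(1,1,1,1,1).

∂_2: C_2 → C_1 sends each 2-simplex [p,q,r] to [q,r] − [p,r] + [p,q]. For instance
  ∂[0,2,5] = [2,5] − [0,5] + [0,2],
  ∂[1,4,5] = [4,5] − [1,5] + [1,4].
This gives a 12×8 integer matrix of rank 7; reducing to Smith normal form yields diagonal entries (1,1,1,1,1,1,1).

Now H_k = ker ∂_k / im ∂_{k+1}, so:

  H_0: rank C_0 − rank ∂_1 = 6 − 5 = 1, and the invariant factors of ∂_1 are all 1, so H_0 ≅ Z.
  H_1: rank ker ∂_1 − rank ∂_2 = (12 − 5) − 7 = 0, and the invariant factors of ∂_2 are all 1, so H_1 ≅ 0.
  H_2: rank ker ∂_2 − rank ∂_3 = (8 − 7) − 0 = 1, and there is no ∂_3, so H_2 ≅ Z.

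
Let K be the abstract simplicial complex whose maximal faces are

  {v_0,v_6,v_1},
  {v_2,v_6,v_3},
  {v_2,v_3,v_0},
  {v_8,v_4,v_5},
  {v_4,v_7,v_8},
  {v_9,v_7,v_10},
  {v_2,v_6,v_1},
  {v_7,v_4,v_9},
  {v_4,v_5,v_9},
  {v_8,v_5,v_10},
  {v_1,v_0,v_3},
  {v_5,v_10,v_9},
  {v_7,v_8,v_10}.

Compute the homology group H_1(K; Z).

H_1 ≅ Z.

We work with the vertex ordering v_0 < v_1 < v_2 < v_3 < v_4 < v_5 < v_6 < v_7 < v_8 < v_9 < v_10. The simplices of K, each written with vertices in increasing order, are:

  0-simplices (11): [v_0], [v_1], [v_2], [v_3], [v_4], [v_5], [v_6], [v_7], [v_8], [v_9], [v_10]
  1-simplices (22): (22 of them)
  2-simplices (13): (13 of them)

so the chain groups are C_0 ≅ Z^11, C_1 ≅ Z^22, C_2 ≅ Z^13.

∂_1: C_1 → C_0 maps an edge to its endpoints' difference, ∂[p,q] = q − p. For instance
  ∂[v_5,v_9] = [v_9] − [v_5].
As a 11×22 matrix over Z this has rank 9, with invariant factors (1,1,1,1,1,1,1,1,1).

The boundary map ∂_2: C_2 → C_1 maps a triangle to the signed sum of its edges. For instance
  ∂[v_0,v_2,v_3] = [v_2,v_3] − [v_0,v_3] + [v_0,v_2],
  ∂[v_4,v_5,v_9] = [v_5,v_9] − [v_4,v_9] + [v_4,v_5].
As a 22×13 matrix over Z this has rank 12, with invariant factors (1,1,1,1,1,1,1,1,1,1,1,1).

Reading off H_k = ker ∂_k / im ∂_{k+1}:

  H_1: rank ker ∂_1 − rank ∂_2 = (22 − 9) − 12 = 1, and the invariant factors of ∂_2 are all 1, so H_1 ≅ Z.

(K is a triangulation of the disjoint union of the Möbius band and the 2-sphere S^2.)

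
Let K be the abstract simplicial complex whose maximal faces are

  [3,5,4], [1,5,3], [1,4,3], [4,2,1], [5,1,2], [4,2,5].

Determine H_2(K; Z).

H_2 = Z.

K has 5 vertices, 9 edges, 6 triangles.
rank ∂_2 = 5, rank ∂_3 = 0 ⇒ b_2 = 6 − 5 − 0 = 1. So H_2 ≅ Z.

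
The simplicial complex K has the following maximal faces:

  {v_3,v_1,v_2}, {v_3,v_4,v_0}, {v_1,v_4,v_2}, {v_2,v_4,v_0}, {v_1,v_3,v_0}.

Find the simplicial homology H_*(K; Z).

K has 5 vertices, 10 edges, 5 triangles.
rank ∂_0 = 0, rank ∂_1 = 4 ⇒ b_0 = 5 − 0 − 4 = 1; all invariant factors of ∂_1 are 1 so no torsion. So H_0 = Z.
rank ∂_1 = 4, rank ∂_2 = 5 ⇒ b_1 = 10 − 4 − 5 = 1; all invariant factors of ∂_2 are 1 so no torsion. So H_1 = Z.
rank ∂_2 = 5, rank ∂_3 = 0 ⇒ b_2 = 5 − 5 − 0 = 0. So H_2 = 0.

H_0 = Z,  H_1 = Z,  H_2 = 0.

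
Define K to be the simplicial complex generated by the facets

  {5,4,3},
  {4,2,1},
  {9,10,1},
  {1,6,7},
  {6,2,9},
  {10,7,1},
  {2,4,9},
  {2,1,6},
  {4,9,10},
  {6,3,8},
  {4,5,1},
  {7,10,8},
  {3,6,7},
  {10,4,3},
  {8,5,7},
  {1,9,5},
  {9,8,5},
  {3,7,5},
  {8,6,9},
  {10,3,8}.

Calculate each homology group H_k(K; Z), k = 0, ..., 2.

Fix the vertex order 1 < 2 < 3 < 4 < 5 < 6 < 7 < 8 < 9 < 10 and write every simplex with vertices in increasing order. Then dim K = 2 and the simplices of K are:

  0-simplices (10): [1], [2], [3], [4], [5], [6], [7], [8], [9], [10]
  1-simplices (30): (30 of them)
  2-simplices (20): (20 of them)

so the chain groups are C_0 ≅ Z^10, C_1 ≅ Z^30, C_2 ≅ Z^20.

Boundary ∂_1: C_1 → C_0 is given by ∂[p,q] = [q] − [p].
As a 10×30 matrix over Z this has rank 9, with invariant factors (1,1,1,1,1,1,1,1,1).

∂_2: C_2 → C_1 acts by ∂[p,q,r] = [q,r] − [p,r] + [p,q]. For instance
  ∂[5,7,8] = [7,8] − [5,8] + [5,7],
  ∂[1,9,10] = [9,10] − [1,10] + [1,9].
This gives a 30×20 integer matrix of rank 20; reducing to Smith normal form yields diagonal entries (1,1,1,1,1,1,1,1,1,1,1,1,1,1,1,1,1,1,1,2).

Now H_k = ker ∂_k / im ∂_{k+1}, so:

  H_0: rank C_0 − rank ∂_1 = 10 − 9 = 1, and the invariant factors of ∂_1 are all 1, so H_0 ≅ Z.
  H_1: rank ker ∂_1 − rank ∂_2 = (30 − 9) − 20 = 1, and ∂_2 has invariant factor 2 > 1, so H_1 ≅ Z ⊕ Z_2.
  H_2: rank ker ∂_2 − rank ∂_3 = (20 − 20) − 0 = 0, and there is no ∂_3, so H_2 ≅ 0.

(K is a triangulation of the Klein bottle.)

H_0 ≅ Z,  H_1 ≅ Z ⊕ Z_2,  H_2 = 0.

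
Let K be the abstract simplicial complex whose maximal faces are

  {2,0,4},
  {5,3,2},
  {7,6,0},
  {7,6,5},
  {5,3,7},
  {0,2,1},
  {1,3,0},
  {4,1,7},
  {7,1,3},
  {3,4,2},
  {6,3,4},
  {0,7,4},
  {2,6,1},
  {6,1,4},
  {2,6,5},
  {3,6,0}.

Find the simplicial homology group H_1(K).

K has 8 vertices, 24 edges, 16 triangles.
rank ∂_1 = 7, rank ∂_2 = 15 ⇒ b_1 = 24 − 7 − 15 = 2; all invariant factors of ∂_2 are 1 so no torsion. So H_1 ≅ Z^2.

H_1 ≅ Z^2.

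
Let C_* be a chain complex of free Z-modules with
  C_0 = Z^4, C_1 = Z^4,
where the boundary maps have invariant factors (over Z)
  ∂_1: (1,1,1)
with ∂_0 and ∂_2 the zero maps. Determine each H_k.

H_0: b_0 = 4 − 0 − 3 = 1; torsion from ∂_1 factors > 1: none. So H_0 ≅ Z.
H_1: b_1 = 4 − 3 − 0 = 1; torsion from ∂_2 factors > 1: none. So H_1 ≅ Z.

H_0 ≅ Z,  H_1 ≅ Z.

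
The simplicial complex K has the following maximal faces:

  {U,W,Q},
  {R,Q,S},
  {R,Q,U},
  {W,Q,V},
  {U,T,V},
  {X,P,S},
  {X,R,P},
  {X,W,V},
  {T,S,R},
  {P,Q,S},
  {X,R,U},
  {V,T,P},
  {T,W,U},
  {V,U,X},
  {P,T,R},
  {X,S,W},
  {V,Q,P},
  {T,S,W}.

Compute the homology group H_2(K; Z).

Take the total order P < Q < R < S < T < U < V < W < X on the vertex set. Then K (dimension 2) consists of the simplices:

  0-simplices (9): P, Q, R, S, T, U, V, W, X
  1-simplices (27): PQ, PR, PS, PT, PV, PX, QR, QS, QU, QV, QW, RS, RT, RU, RX, ST, SW, SX, TU, TV, TW, UV, UW, UX, VW, VX, WX
  2-simplices (18): PQS, PQV, PRT, PRX, PSX, PTV, QRS, QRU, QUW, QVW, RST, RUX, STW, SWX, TUV, TUW, UVX, VWX

giving chain groups C_0 ≅ Z^9, C_1 ≅ Z^27, C_2 ≅ Z^18.

The boundary map ∂_1: C_1 → C_0 is given by ∂[p,q] = [q] − [p].
As a 9×27 matrix over Z this has rank 8, with invariant factors (1,1,1,1,1,1,1,1).

Boundary ∂_2: C_2 → C_1 maps a triangle to the signed sum of its edges. For instance
  ∂QUW = UW − QW + QU,
  ∂UVX = VX − UX + UV.
The 27×18 boundary matrix has rank 18 and Smith normal form diag(1,1,1,1,1,1,1,1,1,1,1,1,1,1,1,1,1,2).

Computing H_k = (kernel of ∂_k) / (image of ∂_{k+1}):

  H_2: rank ker ∂_2 − rank ∂_3 = (18 − 18) − 0 = 0, and there is no ∂_3, so H_2 = 0.

H_2 ≅ 0.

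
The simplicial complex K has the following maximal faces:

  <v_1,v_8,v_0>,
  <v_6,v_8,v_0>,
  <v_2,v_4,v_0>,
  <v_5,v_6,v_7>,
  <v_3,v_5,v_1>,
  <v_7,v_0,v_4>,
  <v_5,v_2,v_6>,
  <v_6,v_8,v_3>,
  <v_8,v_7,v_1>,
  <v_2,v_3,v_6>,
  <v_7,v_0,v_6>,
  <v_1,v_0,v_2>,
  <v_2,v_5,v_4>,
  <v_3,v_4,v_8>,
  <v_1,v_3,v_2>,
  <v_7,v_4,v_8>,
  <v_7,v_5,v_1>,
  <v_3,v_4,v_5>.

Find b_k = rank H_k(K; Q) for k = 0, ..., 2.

Fix the vertex order v_0 < v_1 < v_2 < v_3 < v_4 < v_5 < v_6 < v_7 < v_8 and write every simplex with vertices in increasing order. Then dim K = 2 and the simplices of K are:

  0-simplices (9): [v_0], [v_1], [v_2], [v_3], [v_4], [v_5], [v_6], [v_7], [v_8]
  1-simplices (27): (27 of them)
  2-simplices (18): (18 of them)

Hence C_0 ≅ Z^9, C_1 ≅ Z^27, C_2 ≅ Z^18.

∂_1: C_1 → C_0 sends each edge [p,q] (with p < q) to q − p. For instance
  ∂[v_3,v_8] = [v_8] − [v_3].
As a 9×27 matrix over Z this has rank 8, with invariant factors (1,1,1,1,1,1,1,1).

∂_2: C_2 → C_1 sends each 2-simplex [p,q,r] to [q,r] − [p,r] + [p,q]. For instance
  ∂[v_2,v_3,v_6] = [v_3,v_6] − [v_2,v_6] + [v_2,v_3],
  ∂[v_3,v_6,v_8] = [v_6,v_8] − [v_3,v_8] + [v_3,v_6].
The resulting 27×18 matrix has rank 18, and its Smith normal form has invariant factors (1,1,1,1,1,1,1,1,1,1,1,1,1,1,1,1,1,2).

From H_k ≅ ker(∂_k) / im(∂_{k+1}) we obtain:

  H_0: rank C_0 − rank ∂_1 = 9 − 8 = 1, and the invariant factors of ∂_1 are all 1, so H_0 ≅ Z.
  H_1: rank ker ∂_1 − rank ∂_2 = (27 − 8) − 18 = 1, and ∂_2 has invariant factor 2 > 1, so H_1 ≅ Z ⊕ Z/2Z.
  H_2: rank ker ∂_2 − rank ∂_3 = (18 − 18) − 0 = 0, and there is no ∂_3, so H_2 ≅ 0.

As a check, the Euler characteristic is 9 − 27 + 18 = 0, which agrees with 1 − 1 + 0 = 0.

Hence the Betti numbers are b_0 = 1, b_1 = 1, b_2 = 0.

b_0 = 1, b_1 = 1, b_2 = 0.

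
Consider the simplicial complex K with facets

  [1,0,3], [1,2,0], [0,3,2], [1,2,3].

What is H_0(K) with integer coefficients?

H_0 ≅ Z.

Take the total order 0 < 1 < 2 < 3 on the vertex set. Then K (dimension 2) consists of the simplices:

  0-simplices (4): [0], [1], [2], [3]
  1-simplices (6): [0,1], [0,2], [0,3], [1,2], [1,3], [2,3]
  2-simplices (4): [0,1,2], [0,1,3], [0,2,3], [1,2,3]

Hence C_0 ≅ Z^4, C_1 ≅ Z^6, C_2 ≅ Z^4.

Boundary ∂_1: C_1 → C_0 sends each edge [p,q] (with p < q) to q − p.
This gives a 4×6 integer matrix of rank 3; reducing to Smith normal form yields diagonal entries (1,1,1).

∂_2: C_2 → C_1 sends each 2-simplex [p,q,r] to [q,r] − [p,r] + [p,q]. For instance
  ∂[1,2,3] = [2,3] − [1,3] + [1,2],
  ∂[0,1,2] = [1,2] − [0,2] + [0,1].
This gives a 6×4 integer matrix of rank 3; reducing to Smith normal form yields diagonal entries (1,1,1).

Now H_k = ker ∂_k / im ∂_{k+1}, so:

  H_0: rank C_0 − rank ∂_1 = 4 − 3 = 1, and the invariant factors of ∂_1 are all 1, so H_0 ≅ Z.

(K is a triangulation of the 2-sphere S^2.)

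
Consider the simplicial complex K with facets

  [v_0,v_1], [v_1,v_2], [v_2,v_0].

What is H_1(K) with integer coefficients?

Take the total order v_0 < v_1 < v_2 on the vertex set. Then K (dimension 1) consists of the simplices:

  0-simplices (3): [v_0], [v_1], [v_2]
  1-simplices (3): [v_0,v_1], [v_0,v_2], [v_1,v_2]

so the chain groups are C_0 ≅ Z^3, C_1 ≅ Z^3.

The boundary map ∂_1: C_1 → C_0 sends each edge [p,q] (with p < q) to q − p.
As a 3×3 matrix over Z this has rank 2, with invariant factors (1,1).

Reading off H_k = ker ∂_k / im ∂_{k+1}:

  H_1: rank ker ∂_1 − rank ∂_2 = (3 − 2) − 0 = 1, and there is no ∂_2, so H_1 = Z.

(K is a triangulation of the circle S^1.)

H_1 = Z.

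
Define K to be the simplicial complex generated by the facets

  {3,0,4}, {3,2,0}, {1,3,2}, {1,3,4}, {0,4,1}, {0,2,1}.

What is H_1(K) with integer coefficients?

H_1 = 0.

Fix the vertex order 0 < 1 < 2 < 3 < 4 and write every simplex with vertices in increasing order. Then dim K = 2 and the simplices of K are:

  0-simplices (5): [0], [1], [2], [3], [4]
  1-simplices (9): [0,1], [0,2], [0,3], [0,4], [1,2], [1,3], [1,4], [2,3], [3,4]
  2-simplices (6): [0,1,2], [0,1,4], [0,2,3], [0,3,4], [1,2,3], [1,3,4]

so the chain groups are C_0 ≅ Z^5, C_1 ≅ Z^9, C_2 ≅ Z^6.

Boundary ∂_1: C_1 → C_0 sends each edge [p,q] (with p < q) to q − p. For instance
  ∂[1,2] = [2] − [1].
As a 5×9 matrix over Z this has rank 4, with invariant factors (1,1,1,1).

∂_2: C_2 → C_1 acts by ∂[p,q,r] = [q,r] − [p,r] + [p,q]. For instance
  ∂[0,3,4] = [3,4] − [0,4] + [0,3],
  ∂[0,2,3] = [2,3] − [0,3] + [0,2].
This gives a 9×6 integer matrix of rank 5; reducing to Smith normal form yields diagonal entries (1,1,1,1,1).

From H_k ≅ ker(∂_k) / im(∂_{k+1}) we obtain:

  H_1: rank ker ∂_1 − rank ∂_2 = (9 − 4) − 5 = 0, and the invariant factors of ∂_2 are all 1, so H_1 = 0.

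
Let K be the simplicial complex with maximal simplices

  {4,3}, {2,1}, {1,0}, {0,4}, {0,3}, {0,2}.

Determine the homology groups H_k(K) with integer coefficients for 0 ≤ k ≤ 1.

H_0 = Z,  H_1 = Z^2.

Fix the vertex order 0 < 1 < 2 < 3 < 4 and write every simplex with vertices in increasing order. Then dim K = 1 and the simplices of K are:

  0-simplices (5): [0], [1], [2], [3], [4]
  1-simplices (6): [0,1], [0,2], [0,3], [0,4], [1,2], [3,4]

giving chain groups C_0 ≅ Z^5, C_1 ≅ Z^6.

∂_1: C_1 → C_0 sends each edge [p,q] (with p < q) to q − p.
The resulting 5×6 matrix has rank 4, and its Smith normal form has invariant factors (1,1,1,1).

From H_k ≅ ker(∂_k) / im(∂_{k+1}) we obtain:

  H_0: rank C_0 − rank ∂_1 = 5 − 4 = 1, and the invariant factors of ∂_1 are all 1, so H_0 ≅ Z.
  H_1: rank ker ∂_1 − rank ∂_2 = (6 − 4) − 0 = 2, and there is no ∂_2, so H_1 ≅ Z^2.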